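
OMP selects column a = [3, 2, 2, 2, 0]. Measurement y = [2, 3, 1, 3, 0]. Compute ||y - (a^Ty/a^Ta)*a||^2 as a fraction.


a^T a = 21.
a^T y = 20.
coeff = 20/21 = 20/21.
||r||^2 = 83/21.

83/21


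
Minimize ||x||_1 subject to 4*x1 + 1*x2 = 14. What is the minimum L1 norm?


Axis intercepts:
  x1 = 7/2, x2 = 0: L1 = 7/2
  x1 = 0, x2 = 14: L1 = 14
x* = (7/2, 0)
||x*||_1 = 7/2.

7/2


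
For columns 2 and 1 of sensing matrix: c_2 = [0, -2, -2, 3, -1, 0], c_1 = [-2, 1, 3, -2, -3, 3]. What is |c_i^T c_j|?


Inner product: 0*-2 + -2*1 + -2*3 + 3*-2 + -1*-3 + 0*3
Products: [0, -2, -6, -6, 3, 0]
Sum = -11.
|dot| = 11.

11


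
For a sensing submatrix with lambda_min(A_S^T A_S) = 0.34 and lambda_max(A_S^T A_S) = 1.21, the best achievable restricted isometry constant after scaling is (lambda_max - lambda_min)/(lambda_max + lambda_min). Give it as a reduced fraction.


lambda_max - lambda_min = 1.21 - 0.34 = 0.87.
lambda_max + lambda_min = 1.21 + 0.34 = 1.55.
delta = 0.87/1.55 = 87/155.

87/155


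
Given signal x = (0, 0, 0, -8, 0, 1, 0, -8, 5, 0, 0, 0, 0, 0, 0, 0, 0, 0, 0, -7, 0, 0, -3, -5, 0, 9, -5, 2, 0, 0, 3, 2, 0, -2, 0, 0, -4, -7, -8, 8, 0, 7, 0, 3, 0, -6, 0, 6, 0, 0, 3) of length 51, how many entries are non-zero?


Non-zero positions: [3, 5, 7, 8, 19, 22, 23, 25, 26, 27, 30, 31, 33, 36, 37, 38, 39, 41, 43, 45, 47, 50].
Sparsity = 22.

22


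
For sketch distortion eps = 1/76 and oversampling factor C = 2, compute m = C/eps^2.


1/eps = 76.
(1/eps)^2 = 5776.
m = 2*5776 = 11552.

11552


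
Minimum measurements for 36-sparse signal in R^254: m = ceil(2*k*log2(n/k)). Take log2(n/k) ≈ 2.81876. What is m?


log2(n/k) = log2(254/36) ≈ 2.81876.
2*k*log2(n/k) ≈ 2*36*2.81876 = 202.95072.
m = ceil(202.95072) = 203.

203


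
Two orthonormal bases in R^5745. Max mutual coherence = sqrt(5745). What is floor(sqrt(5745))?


75^2 = 5625 <= 5745 < 5776 = 76^2, so 75 <= sqrt(5745) < 76.
floor(sqrt(5745)) = 75.

75


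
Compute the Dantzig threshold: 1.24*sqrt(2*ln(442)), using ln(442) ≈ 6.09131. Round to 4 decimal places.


ln(442) ≈ 6.09131.
2*ln(n) ≈ 12.18262.
sqrt(2*ln(n)) ≈ sqrt(12.18262) ≈ 3.490361.
threshold ≈ 1.24*3.490361 = 4.32804764 ≈ 4.3280.

4.3280


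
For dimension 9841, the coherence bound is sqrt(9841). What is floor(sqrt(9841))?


99^2 = 9801 <= 9841 < 10000 = 100^2, so 99 <= sqrt(9841) < 100.
floor(sqrt(9841)) = 99.

99


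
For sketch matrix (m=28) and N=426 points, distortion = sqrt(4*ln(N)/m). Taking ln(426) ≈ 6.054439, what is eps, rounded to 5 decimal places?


ln(426) ≈ 6.054439.
4*ln(N)/m ≈ 4*6.054439/28 ≈ 0.86491986.
eps = sqrt(0.86491986) ≈ 0.9300107 ≈ 0.93001.

0.93001


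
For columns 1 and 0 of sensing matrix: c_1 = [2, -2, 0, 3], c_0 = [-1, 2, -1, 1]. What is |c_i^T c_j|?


Inner product: 2*-1 + -2*2 + 0*-1 + 3*1
Products: [-2, -4, 0, 3]
Sum = -3.
|dot| = 3.

3


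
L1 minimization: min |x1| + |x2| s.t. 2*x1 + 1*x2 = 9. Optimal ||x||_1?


Axis intercepts:
  x1 = 9/2, x2 = 0: L1 = 9/2
  x1 = 0, x2 = 9: L1 = 9
x* = (9/2, 0)
||x*||_1 = 9/2.

9/2


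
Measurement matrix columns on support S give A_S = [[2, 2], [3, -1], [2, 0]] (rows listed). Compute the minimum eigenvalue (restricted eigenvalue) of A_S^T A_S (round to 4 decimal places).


A_S^T A_S = [[17, 1], [1, 5]].
trace = 22.
det = 84.
disc = trace^2 - 4*det = 484 - 4*84 = 148.
sqrt(148) ≈ 12.165525.
lam_min = (22 - sqrt(148))/2 ≈ (22 - 12.165525)/2 = 4.9172375 ≈ 4.9172.

4.9172


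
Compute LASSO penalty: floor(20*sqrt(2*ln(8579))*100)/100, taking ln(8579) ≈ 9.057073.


ln(8579) ≈ 9.057073.
2*ln(n) ≈ 18.114146.
sqrt(2*ln(n)) ≈ sqrt(18.114146) ≈ 4.256072.
lambda ≈ 20*4.256072 = 85.12144.
floor(lambda*100)/100 = 85.12.

85.12


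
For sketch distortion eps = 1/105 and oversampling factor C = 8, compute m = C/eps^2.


1/eps = 105.
(1/eps)^2 = 11025.
m = 8*11025 = 88200.

88200


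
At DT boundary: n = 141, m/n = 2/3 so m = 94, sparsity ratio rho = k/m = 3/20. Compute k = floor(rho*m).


m = 2/3*141 = 94.
rho = 3/20.
rho*m = 3/20*94 = 14.1.
k = floor(14.1) = 14.

14


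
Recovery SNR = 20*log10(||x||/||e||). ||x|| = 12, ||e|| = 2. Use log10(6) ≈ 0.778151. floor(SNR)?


||x||/||e|| = 12/2 = 6.
log10(6) ≈ 0.778151.
20*log10(||x||/||e||) ≈ 20*0.778151 = 15.56302.
floor(15.56302) = 15.

15


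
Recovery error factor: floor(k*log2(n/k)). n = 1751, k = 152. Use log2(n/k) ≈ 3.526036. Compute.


log2(n/k) = log2(1751/152) ≈ 3.526036.
k*log2(n/k) ≈ 152*3.526036 = 535.957472.
floor(535.957472) = 535.

535


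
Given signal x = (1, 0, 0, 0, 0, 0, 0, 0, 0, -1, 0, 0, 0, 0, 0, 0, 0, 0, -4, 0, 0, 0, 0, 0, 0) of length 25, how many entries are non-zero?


Non-zero positions: [0, 9, 18].
Sparsity = 3.

3


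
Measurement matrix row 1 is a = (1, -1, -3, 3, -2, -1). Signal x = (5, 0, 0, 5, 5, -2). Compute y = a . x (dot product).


Non-zero terms: ['1*5', '3*5', '-2*5', '-1*-2']
Products: [5, 15, -10, 2]
y = sum = 12.

12


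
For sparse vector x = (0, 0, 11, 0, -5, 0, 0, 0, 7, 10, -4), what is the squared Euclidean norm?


Non-zero entries: [(2, 11), (4, -5), (8, 7), (9, 10), (10, -4)]
Squares: [121, 25, 49, 100, 16]
||x||_2^2 = sum = 311.

311


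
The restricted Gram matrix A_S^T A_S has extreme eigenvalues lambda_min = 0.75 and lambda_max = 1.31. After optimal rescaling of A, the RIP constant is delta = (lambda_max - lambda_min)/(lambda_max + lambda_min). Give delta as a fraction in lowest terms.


lambda_max - lambda_min = 1.31 - 0.75 = 0.56.
lambda_max + lambda_min = 1.31 + 0.75 = 2.06.
delta = 0.56/2.06 = 56/206 = 28/103.

28/103


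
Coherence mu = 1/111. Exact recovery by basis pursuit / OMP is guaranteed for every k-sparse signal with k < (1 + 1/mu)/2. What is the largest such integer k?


1/mu = 111.
1 + 1/mu = 112.
(1 + 1/mu)/2 = 56 is an integer and the inequality is strict, so k_max = 56 - 1 = 55.

55


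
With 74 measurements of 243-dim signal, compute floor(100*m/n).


100*m/n = 100*74/243 ≈ 30.4527.
floor = 30.

30


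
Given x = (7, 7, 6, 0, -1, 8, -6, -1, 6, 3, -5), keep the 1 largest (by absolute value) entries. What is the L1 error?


Sorted |x_i| descending: [8, 7, 7, 6, 6, 6, 5, 3, 1, 1, 0]
Keep top 1: [8]
Tail entries: [7, 7, 6, 6, 6, 5, 3, 1, 1, 0]
L1 error = sum of tail = 42.

42


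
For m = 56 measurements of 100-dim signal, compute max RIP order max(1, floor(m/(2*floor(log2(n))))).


floor(log2(100)) = 6.
2*6 = 12.
m/(2*floor(log2(n))) = 56/12 ≈ 4.6667.
floor = 4.
k = max(1, 4) = 4.

4


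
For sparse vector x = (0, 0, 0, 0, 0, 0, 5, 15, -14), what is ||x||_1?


Non-zero entries: [(6, 5), (7, 15), (8, -14)]
Absolute values: [5, 15, 14]
||x||_1 = sum = 34.

34


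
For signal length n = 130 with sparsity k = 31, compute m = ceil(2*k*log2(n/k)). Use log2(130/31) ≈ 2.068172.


log2(n/k) = log2(130/31) ≈ 2.068172.
2*k*log2(n/k) ≈ 2*31*2.068172 = 128.226664.
m = ceil(128.226664) = 129.

129


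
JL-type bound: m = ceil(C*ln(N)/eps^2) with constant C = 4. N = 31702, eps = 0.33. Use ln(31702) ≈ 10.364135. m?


ln(31702) ≈ 10.364135.
eps^2 = 0.33^2 = 0.1089.
C*ln(N)/eps^2 ≈ 4*10.364135/0.1089 ≈ 380.6845.
m = ceil(380.6845) = 381.

381


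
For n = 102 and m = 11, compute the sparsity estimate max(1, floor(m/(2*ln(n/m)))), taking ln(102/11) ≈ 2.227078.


n/m = 102/11.
ln(n/m) ≈ 2.227078.
2*ln(n/m) ≈ 4.454156.
m/(2*ln(n/m)) ≈ 11/4.454156 ≈ 2.4696.
floor = 2.
k_max = max(1, 2) = 2.

2


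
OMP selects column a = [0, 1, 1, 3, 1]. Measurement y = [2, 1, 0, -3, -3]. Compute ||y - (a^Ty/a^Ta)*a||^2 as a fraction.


a^T a = 12.
a^T y = -11.
coeff = -11/12 = -11/12.
||r||^2 = 155/12.

155/12


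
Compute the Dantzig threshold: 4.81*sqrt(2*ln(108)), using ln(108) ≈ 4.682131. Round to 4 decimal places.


ln(108) ≈ 4.682131.
2*ln(n) ≈ 9.364262.
sqrt(2*ln(n)) ≈ sqrt(9.364262) ≈ 3.060108.
threshold ≈ 4.81*3.060108 = 14.71911948 ≈ 14.7191.

14.7191


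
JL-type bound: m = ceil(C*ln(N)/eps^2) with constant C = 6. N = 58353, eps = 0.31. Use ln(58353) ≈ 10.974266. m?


ln(58353) ≈ 10.974266.
eps^2 = 0.31^2 = 0.0961.
C*ln(N)/eps^2 ≈ 6*10.974266/0.0961 ≈ 685.1779.
m = ceil(685.1779) = 686.

686


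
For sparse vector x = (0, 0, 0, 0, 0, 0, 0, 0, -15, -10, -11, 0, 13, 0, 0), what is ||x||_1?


Non-zero entries: [(8, -15), (9, -10), (10, -11), (12, 13)]
Absolute values: [15, 10, 11, 13]
||x||_1 = sum = 49.

49


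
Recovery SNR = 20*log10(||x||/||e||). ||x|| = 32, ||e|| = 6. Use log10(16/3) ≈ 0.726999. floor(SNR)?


||x||/||e|| = 32/6 = 16/3.
log10(16/3) ≈ 0.726999.
20*log10(||x||/||e||) ≈ 20*0.726999 = 14.53998.
floor(14.53998) = 14.

14


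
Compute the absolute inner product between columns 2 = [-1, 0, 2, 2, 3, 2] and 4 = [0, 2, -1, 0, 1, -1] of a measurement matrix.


Inner product: -1*0 + 0*2 + 2*-1 + 2*0 + 3*1 + 2*-1
Products: [0, 0, -2, 0, 3, -2]
Sum = -1.
|dot| = 1.

1


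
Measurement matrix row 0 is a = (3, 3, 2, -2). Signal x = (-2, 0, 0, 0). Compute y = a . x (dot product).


Non-zero terms: ['3*-2']
Products: [-6]
y = sum = -6.

-6


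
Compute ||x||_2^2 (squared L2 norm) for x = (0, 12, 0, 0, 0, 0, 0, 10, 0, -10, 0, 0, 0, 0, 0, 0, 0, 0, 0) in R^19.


Non-zero entries: [(1, 12), (7, 10), (9, -10)]
Squares: [144, 100, 100]
||x||_2^2 = sum = 344.

344


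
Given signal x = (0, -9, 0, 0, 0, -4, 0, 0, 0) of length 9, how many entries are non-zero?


Non-zero positions: [1, 5].
Sparsity = 2.

2


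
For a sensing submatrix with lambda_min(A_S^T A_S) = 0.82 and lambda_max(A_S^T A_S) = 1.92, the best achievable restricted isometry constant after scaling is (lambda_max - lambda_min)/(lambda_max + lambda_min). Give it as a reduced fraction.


lambda_max - lambda_min = 1.92 - 0.82 = 1.10.
lambda_max + lambda_min = 1.92 + 0.82 = 2.74.
delta = 1.10/2.74 = 110/274 = 55/137.

55/137


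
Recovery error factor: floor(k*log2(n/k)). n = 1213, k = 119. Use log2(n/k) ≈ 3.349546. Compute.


log2(n/k) = log2(1213/119) ≈ 3.349546.
k*log2(n/k) ≈ 119*3.349546 = 398.595974.
floor(398.595974) = 398.

398


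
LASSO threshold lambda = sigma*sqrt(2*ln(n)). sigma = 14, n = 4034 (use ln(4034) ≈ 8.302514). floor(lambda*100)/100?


ln(4034) ≈ 8.302514.
2*ln(n) ≈ 16.605028.
sqrt(2*ln(n)) ≈ sqrt(16.605028) ≈ 4.074927.
lambda ≈ 14*4.074927 = 57.048978.
floor(lambda*100)/100 = 57.04.

57.04


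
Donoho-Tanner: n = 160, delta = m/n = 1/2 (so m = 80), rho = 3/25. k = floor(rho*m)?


m = 1/2*160 = 80.
rho = 3/25.
rho*m = 3/25*80 = 9.6.
k = floor(9.6) = 9.

9


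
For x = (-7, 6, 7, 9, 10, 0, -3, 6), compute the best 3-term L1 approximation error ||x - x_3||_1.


Sorted |x_i| descending: [10, 9, 7, 7, 6, 6, 3, 0]
Keep top 3: [10, 9, 7]
Tail entries: [7, 6, 6, 3, 0]
L1 error = sum of tail = 22.

22


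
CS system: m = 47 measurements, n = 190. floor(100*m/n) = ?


100*m/n = 100*47/190 ≈ 24.7368.
floor = 24.

24


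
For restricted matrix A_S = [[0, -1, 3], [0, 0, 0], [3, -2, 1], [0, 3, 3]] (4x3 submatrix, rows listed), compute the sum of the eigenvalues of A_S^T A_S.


Sum of eigenvalues of A_S^T A_S = trace(A_S^T A_S) = sum of squared column norms of A_S.
A_S^T A_S diagonal: [9, 14, 19].
trace = 9 + 14 + 19 = 42.

42


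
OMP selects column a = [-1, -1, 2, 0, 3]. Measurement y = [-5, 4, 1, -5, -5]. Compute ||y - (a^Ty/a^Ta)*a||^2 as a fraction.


a^T a = 15.
a^T y = -12.
coeff = -12/15 = -4/5.
||r||^2 = 412/5.

412/5


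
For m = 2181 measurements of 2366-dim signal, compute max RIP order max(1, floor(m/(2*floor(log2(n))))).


floor(log2(2366)) = 11.
2*11 = 22.
m/(2*floor(log2(n))) = 2181/22 ≈ 99.1364.
floor = 99.
k = max(1, 99) = 99.

99


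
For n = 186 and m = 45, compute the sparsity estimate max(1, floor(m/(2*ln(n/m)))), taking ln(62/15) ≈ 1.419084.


n/m = 186/45 = 62/15.
ln(n/m) ≈ 1.419084.
2*ln(n/m) ≈ 2.838168.
m/(2*ln(n/m)) ≈ 45/2.838168 ≈ 15.8553.
floor = 15.
k_max = max(1, 15) = 15.

15


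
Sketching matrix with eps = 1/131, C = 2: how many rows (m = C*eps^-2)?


1/eps = 131.
(1/eps)^2 = 17161.
m = 2*17161 = 34322.

34322


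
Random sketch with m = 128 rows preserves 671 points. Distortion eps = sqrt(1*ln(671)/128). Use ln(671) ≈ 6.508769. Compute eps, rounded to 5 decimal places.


ln(671) ≈ 6.508769.
1*ln(N)/m ≈ 1*6.508769/128 ≈ 0.05084976.
eps = sqrt(0.05084976) ≈ 0.2254989 ≈ 0.22550.

0.22550


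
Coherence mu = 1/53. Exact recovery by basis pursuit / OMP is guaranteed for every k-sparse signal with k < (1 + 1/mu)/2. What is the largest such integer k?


1/mu = 53.
1 + 1/mu = 54.
(1 + 1/mu)/2 = 27 is an integer and the inequality is strict, so k_max = 27 - 1 = 26.

26


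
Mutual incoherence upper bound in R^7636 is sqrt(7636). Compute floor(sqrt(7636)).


87^2 = 7569 <= 7636 < 7744 = 88^2, so 87 <= sqrt(7636) < 88.
floor(sqrt(7636)) = 87.

87


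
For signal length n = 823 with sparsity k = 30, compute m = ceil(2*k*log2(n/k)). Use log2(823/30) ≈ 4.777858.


log2(n/k) = log2(823/30) ≈ 4.777858.
2*k*log2(n/k) ≈ 2*30*4.777858 = 286.67148.
m = ceil(286.67148) = 287.

287


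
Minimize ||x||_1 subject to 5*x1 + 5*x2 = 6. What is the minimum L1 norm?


Axis intercepts:
  x1 = 6/5, x2 = 0: L1 = 6/5
  x1 = 0, x2 = 6/5: L1 = 6/5
x* = (6/5, 0)
||x*||_1 = 6/5.

6/5


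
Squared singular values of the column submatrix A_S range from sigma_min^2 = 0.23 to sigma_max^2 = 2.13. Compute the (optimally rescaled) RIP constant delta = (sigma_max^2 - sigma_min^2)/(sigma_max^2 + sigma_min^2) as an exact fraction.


lambda_max - lambda_min = 2.13 - 0.23 = 1.90.
lambda_max + lambda_min = 2.13 + 0.23 = 2.36.
delta = 1.90/2.36 = 190/236 = 95/118.

95/118


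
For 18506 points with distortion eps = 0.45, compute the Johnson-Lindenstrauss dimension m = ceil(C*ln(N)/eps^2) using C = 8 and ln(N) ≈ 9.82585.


ln(18506) ≈ 9.82585.
eps^2 = 0.45^2 = 0.2025.
C*ln(N)/eps^2 ≈ 8*9.82585/0.2025 ≈ 388.1817.
m = ceil(388.1817) = 389.

389


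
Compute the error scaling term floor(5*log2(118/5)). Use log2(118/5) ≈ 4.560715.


log2(n/k) = log2(118/5) ≈ 4.560715.
k*log2(n/k) ≈ 5*4.560715 = 22.803575.
floor(22.803575) = 22.

22


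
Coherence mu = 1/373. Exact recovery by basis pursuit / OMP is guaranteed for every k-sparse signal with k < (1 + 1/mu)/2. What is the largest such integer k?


1/mu = 373.
1 + 1/mu = 374.
(1 + 1/mu)/2 = 187 is an integer and the inequality is strict, so k_max = 187 - 1 = 186.

186


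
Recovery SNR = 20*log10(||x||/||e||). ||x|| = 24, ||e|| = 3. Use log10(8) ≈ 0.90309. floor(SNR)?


||x||/||e|| = 24/3 = 8.
log10(8) ≈ 0.90309.
20*log10(||x||/||e||) ≈ 20*0.90309 = 18.0618.
floor(18.0618) = 18.

18


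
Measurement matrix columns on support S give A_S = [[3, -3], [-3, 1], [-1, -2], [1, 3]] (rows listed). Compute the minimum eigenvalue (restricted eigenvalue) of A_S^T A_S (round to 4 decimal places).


A_S^T A_S = [[20, -7], [-7, 23]].
trace = 43.
det = 411.
disc = trace^2 - 4*det = 1849 - 4*411 = 205.
sqrt(205) ≈ 14.317821.
lam_min = (43 - sqrt(205))/2 ≈ (43 - 14.317821)/2 = 14.3410895 ≈ 14.3411.

14.3411


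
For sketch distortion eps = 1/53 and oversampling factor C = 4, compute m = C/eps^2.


1/eps = 53.
(1/eps)^2 = 2809.
m = 4*2809 = 11236.

11236


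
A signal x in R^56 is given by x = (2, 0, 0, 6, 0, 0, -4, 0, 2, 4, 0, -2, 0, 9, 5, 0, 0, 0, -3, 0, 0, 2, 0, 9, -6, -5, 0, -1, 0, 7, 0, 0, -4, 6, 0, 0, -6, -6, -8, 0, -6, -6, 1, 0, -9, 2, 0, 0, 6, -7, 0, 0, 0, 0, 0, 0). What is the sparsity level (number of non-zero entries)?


Non-zero positions: [0, 3, 6, 8, 9, 11, 13, 14, 18, 21, 23, 24, 25, 27, 29, 32, 33, 36, 37, 38, 40, 41, 42, 44, 45, 48, 49].
Sparsity = 27.

27


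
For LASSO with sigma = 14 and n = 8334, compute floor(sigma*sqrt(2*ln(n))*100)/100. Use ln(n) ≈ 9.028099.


ln(8334) ≈ 9.028099.
2*ln(n) ≈ 18.056198.
sqrt(2*ln(n)) ≈ sqrt(18.056198) ≈ 4.249259.
lambda ≈ 14*4.249259 = 59.489626.
floor(lambda*100)/100 = 59.48.

59.48


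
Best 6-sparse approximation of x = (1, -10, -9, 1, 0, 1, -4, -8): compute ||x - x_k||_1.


Sorted |x_i| descending: [10, 9, 8, 4, 1, 1, 1, 0]
Keep top 6: [10, 9, 8, 4, 1, 1]
Tail entries: [1, 0]
L1 error = sum of tail = 1.

1


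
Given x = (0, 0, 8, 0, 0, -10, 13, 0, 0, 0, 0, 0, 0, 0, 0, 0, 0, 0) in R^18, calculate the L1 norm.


Non-zero entries: [(2, 8), (5, -10), (6, 13)]
Absolute values: [8, 10, 13]
||x||_1 = sum = 31.

31


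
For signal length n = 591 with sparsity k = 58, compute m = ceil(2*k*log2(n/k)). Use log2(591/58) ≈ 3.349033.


log2(n/k) = log2(591/58) ≈ 3.349033.
2*k*log2(n/k) ≈ 2*58*3.349033 = 388.487828.
m = ceil(388.487828) = 389.

389


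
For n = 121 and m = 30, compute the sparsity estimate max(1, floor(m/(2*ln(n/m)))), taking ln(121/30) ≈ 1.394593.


n/m = 121/30.
ln(n/m) ≈ 1.394593.
2*ln(n/m) ≈ 2.789186.
m/(2*ln(n/m)) ≈ 30/2.789186 ≈ 10.7558.
floor = 10.
k_max = max(1, 10) = 10.

10


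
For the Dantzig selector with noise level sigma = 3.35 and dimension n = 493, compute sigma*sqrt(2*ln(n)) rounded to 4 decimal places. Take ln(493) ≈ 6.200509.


ln(493) ≈ 6.200509.
2*ln(n) ≈ 12.401018.
sqrt(2*ln(n)) ≈ sqrt(12.401018) ≈ 3.521508.
threshold ≈ 3.35*3.521508 = 11.7970518 ≈ 11.7971.

11.7971


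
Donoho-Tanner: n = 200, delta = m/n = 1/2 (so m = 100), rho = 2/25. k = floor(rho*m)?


m = 1/2*200 = 100.
rho = 2/25.
rho*m = 2/25*100 = 8.
k = floor(8) = 8.

8


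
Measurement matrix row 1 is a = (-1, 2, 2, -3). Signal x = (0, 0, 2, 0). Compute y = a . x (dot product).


Non-zero terms: ['2*2']
Products: [4]
y = sum = 4.

4


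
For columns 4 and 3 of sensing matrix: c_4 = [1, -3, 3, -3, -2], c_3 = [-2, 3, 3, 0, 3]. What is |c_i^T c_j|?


Inner product: 1*-2 + -3*3 + 3*3 + -3*0 + -2*3
Products: [-2, -9, 9, 0, -6]
Sum = -8.
|dot| = 8.

8


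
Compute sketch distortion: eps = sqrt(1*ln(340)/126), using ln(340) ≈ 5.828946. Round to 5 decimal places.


ln(340) ≈ 5.828946.
1*ln(N)/m ≈ 1*5.828946/126 ≈ 0.04626148.
eps = sqrt(0.04626148) ≈ 0.2150848 ≈ 0.21508.

0.21508


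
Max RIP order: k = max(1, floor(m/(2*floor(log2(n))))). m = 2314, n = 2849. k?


floor(log2(2849)) = 11.
2*11 = 22.
m/(2*floor(log2(n))) = 2314/22 ≈ 105.1818.
floor = 105.
k = max(1, 105) = 105.

105


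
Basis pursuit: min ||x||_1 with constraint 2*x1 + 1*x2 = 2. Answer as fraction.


Axis intercepts:
  x1 = 1, x2 = 0: L1 = 1
  x1 = 0, x2 = 2: L1 = 2
x* = (1, 0)
||x*||_1 = 1.

1


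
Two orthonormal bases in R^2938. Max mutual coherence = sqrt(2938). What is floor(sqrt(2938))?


54^2 = 2916 <= 2938 < 3025 = 55^2, so 54 <= sqrt(2938) < 55.
floor(sqrt(2938)) = 54.

54


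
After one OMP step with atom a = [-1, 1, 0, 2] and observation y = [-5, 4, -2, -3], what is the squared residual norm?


a^T a = 6.
a^T y = 3.
coeff = 3/6 = 1/2.
||r||^2 = 105/2.

105/2


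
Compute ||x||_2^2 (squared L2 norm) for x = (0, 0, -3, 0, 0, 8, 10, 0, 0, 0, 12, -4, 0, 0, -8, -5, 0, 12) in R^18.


Non-zero entries: [(2, -3), (5, 8), (6, 10), (10, 12), (11, -4), (14, -8), (15, -5), (17, 12)]
Squares: [9, 64, 100, 144, 16, 64, 25, 144]
||x||_2^2 = sum = 566.

566


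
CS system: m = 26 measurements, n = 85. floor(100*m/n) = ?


100*m/n = 100*26/85 ≈ 30.5882.
floor = 30.

30


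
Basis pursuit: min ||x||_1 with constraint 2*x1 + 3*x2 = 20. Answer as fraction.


Axis intercepts:
  x1 = 10, x2 = 0: L1 = 10
  x1 = 0, x2 = 20/3: L1 = 20/3
x* = (0, 20/3)
||x*||_1 = 20/3.

20/3


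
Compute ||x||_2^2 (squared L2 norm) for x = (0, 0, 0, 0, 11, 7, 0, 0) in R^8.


Non-zero entries: [(4, 11), (5, 7)]
Squares: [121, 49]
||x||_2^2 = sum = 170.

170


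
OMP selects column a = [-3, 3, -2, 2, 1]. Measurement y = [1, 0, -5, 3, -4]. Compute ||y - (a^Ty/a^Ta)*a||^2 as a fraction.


a^T a = 27.
a^T y = 9.
coeff = 9/27 = 1/3.
||r||^2 = 48.

48


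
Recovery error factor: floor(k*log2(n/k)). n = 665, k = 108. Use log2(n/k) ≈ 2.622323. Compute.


log2(n/k) = log2(665/108) ≈ 2.622323.
k*log2(n/k) ≈ 108*2.622323 = 283.210884.
floor(283.210884) = 283.

283


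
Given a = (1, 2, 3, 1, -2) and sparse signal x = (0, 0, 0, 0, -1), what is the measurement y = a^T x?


Non-zero terms: ['-2*-1']
Products: [2]
y = sum = 2.

2


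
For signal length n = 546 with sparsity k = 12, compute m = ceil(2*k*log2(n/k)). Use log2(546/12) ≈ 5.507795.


log2(n/k) = log2(546/12) ≈ 5.507795.
2*k*log2(n/k) ≈ 2*12*5.507795 = 132.18708.
m = ceil(132.18708) = 133.

133


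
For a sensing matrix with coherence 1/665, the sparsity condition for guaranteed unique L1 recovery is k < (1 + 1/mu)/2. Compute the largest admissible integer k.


1/mu = 665.
1 + 1/mu = 666.
(1 + 1/mu)/2 = 333 is an integer and the inequality is strict, so k_max = 333 - 1 = 332.

332


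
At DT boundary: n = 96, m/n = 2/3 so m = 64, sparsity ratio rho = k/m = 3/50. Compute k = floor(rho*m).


m = 2/3*96 = 64.
rho = 3/50.
rho*m = 3/50*64 = 3.84.
k = floor(3.84) = 3.

3


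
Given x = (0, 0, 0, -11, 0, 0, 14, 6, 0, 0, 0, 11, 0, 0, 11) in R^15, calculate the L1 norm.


Non-zero entries: [(3, -11), (6, 14), (7, 6), (11, 11), (14, 11)]
Absolute values: [11, 14, 6, 11, 11]
||x||_1 = sum = 53.

53


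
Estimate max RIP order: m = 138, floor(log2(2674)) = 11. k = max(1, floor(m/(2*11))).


floor(log2(2674)) = 11.
2*11 = 22.
m/(2*floor(log2(n))) = 138/22 ≈ 6.2727.
floor = 6.
k = max(1, 6) = 6.

6


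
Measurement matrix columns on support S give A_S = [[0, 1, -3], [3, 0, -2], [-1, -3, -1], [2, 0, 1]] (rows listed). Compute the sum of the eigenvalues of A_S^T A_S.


Sum of eigenvalues of A_S^T A_S = trace(A_S^T A_S) = sum of squared column norms of A_S.
A_S^T A_S diagonal: [14, 10, 15].
trace = 14 + 10 + 15 = 39.

39


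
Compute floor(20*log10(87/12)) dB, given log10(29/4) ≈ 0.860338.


||x||/||e|| = 87/12 = 29/4.
log10(29/4) ≈ 0.860338.
20*log10(||x||/||e||) ≈ 20*0.860338 = 17.20676.
floor(17.20676) = 17.

17


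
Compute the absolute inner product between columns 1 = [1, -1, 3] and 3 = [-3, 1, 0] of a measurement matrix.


Inner product: 1*-3 + -1*1 + 3*0
Products: [-3, -1, 0]
Sum = -4.
|dot| = 4.

4


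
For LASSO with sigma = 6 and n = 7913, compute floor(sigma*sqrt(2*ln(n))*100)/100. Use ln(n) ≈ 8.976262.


ln(7913) ≈ 8.976262.
2*ln(n) ≈ 17.952524.
sqrt(2*ln(n)) ≈ sqrt(17.952524) ≈ 4.237042.
lambda ≈ 6*4.237042 = 25.422252.
floor(lambda*100)/100 = 25.42.

25.42


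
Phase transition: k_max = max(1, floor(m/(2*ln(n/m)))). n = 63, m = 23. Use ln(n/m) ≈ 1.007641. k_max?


n/m = 63/23.
ln(n/m) ≈ 1.007641.
2*ln(n/m) ≈ 2.015282.
m/(2*ln(n/m)) ≈ 23/2.015282 ≈ 11.4128.
floor = 11.
k_max = max(1, 11) = 11.

11


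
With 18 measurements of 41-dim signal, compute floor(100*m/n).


100*m/n = 100*18/41 ≈ 43.9024.
floor = 43.

43


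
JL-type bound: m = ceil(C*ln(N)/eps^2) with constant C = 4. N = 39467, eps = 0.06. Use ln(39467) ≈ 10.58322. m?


ln(39467) ≈ 10.58322.
eps^2 = 0.06^2 = 0.0036.
C*ln(N)/eps^2 ≈ 4*10.58322/0.0036 ≈ 11759.1333.
m = ceil(11759.1333) = 11760.

11760


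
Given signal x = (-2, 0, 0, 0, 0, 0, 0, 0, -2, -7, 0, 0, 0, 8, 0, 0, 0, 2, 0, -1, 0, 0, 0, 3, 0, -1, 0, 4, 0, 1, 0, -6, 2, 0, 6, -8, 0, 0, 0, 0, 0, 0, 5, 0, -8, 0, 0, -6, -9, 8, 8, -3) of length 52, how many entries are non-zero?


Non-zero positions: [0, 8, 9, 13, 17, 19, 23, 25, 27, 29, 31, 32, 34, 35, 42, 44, 47, 48, 49, 50, 51].
Sparsity = 21.

21


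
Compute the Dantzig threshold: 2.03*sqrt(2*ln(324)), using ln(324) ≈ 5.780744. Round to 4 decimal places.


ln(324) ≈ 5.780744.
2*ln(n) ≈ 11.561488.
sqrt(2*ln(n)) ≈ sqrt(11.561488) ≈ 3.400219.
threshold ≈ 2.03*3.400219 = 6.90244457 ≈ 6.9024.

6.9024


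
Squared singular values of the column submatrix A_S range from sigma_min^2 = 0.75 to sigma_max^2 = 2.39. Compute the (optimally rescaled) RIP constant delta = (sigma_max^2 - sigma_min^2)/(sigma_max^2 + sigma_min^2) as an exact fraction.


lambda_max - lambda_min = 2.39 - 0.75 = 1.64.
lambda_max + lambda_min = 2.39 + 0.75 = 3.14.
delta = 1.64/3.14 = 164/314 = 82/157.

82/157


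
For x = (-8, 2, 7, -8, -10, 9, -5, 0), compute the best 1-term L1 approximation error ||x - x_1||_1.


Sorted |x_i| descending: [10, 9, 8, 8, 7, 5, 2, 0]
Keep top 1: [10]
Tail entries: [9, 8, 8, 7, 5, 2, 0]
L1 error = sum of tail = 39.

39


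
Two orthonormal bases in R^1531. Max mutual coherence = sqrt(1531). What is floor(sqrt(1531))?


39^2 = 1521 <= 1531 < 1600 = 40^2, so 39 <= sqrt(1531) < 40.
floor(sqrt(1531)) = 39.

39


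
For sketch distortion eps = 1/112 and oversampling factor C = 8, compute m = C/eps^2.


1/eps = 112.
(1/eps)^2 = 12544.
m = 8*12544 = 100352.

100352


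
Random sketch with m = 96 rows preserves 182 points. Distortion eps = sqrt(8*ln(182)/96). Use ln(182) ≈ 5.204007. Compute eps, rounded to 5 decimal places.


ln(182) ≈ 5.204007.
8*ln(N)/m ≈ 8*5.204007/96 ≈ 0.43366725.
eps = sqrt(0.43366725) ≈ 0.6585342 ≈ 0.65853.

0.65853


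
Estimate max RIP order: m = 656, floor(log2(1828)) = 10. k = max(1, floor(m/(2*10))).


floor(log2(1828)) = 10.
2*10 = 20.
m/(2*floor(log2(n))) = 656/20 ≈ 32.8.
floor = 32.
k = max(1, 32) = 32.

32


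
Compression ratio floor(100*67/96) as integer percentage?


100*m/n = 100*67/96 ≈ 69.7917.
floor = 69.

69


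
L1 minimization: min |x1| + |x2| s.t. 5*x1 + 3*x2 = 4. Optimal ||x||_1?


Axis intercepts:
  x1 = 4/5, x2 = 0: L1 = 4/5
  x1 = 0, x2 = 4/3: L1 = 4/3
x* = (4/5, 0)
||x*||_1 = 4/5.

4/5


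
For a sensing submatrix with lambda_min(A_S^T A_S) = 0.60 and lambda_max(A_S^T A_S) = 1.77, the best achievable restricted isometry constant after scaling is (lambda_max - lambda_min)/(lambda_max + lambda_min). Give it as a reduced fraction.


lambda_max - lambda_min = 1.77 - 0.60 = 1.17.
lambda_max + lambda_min = 1.77 + 0.60 = 2.37.
delta = 1.17/2.37 = 117/237 = 39/79.

39/79


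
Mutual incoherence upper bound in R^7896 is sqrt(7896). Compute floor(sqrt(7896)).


88^2 = 7744 <= 7896 < 7921 = 89^2, so 88 <= sqrt(7896) < 89.
floor(sqrt(7896)) = 88.

88


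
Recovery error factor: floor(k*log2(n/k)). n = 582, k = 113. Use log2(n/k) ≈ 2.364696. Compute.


log2(n/k) = log2(582/113) ≈ 2.364696.
k*log2(n/k) ≈ 113*2.364696 = 267.210648.
floor(267.210648) = 267.

267


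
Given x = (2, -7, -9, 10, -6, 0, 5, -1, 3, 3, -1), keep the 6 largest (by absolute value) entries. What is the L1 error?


Sorted |x_i| descending: [10, 9, 7, 6, 5, 3, 3, 2, 1, 1, 0]
Keep top 6: [10, 9, 7, 6, 5, 3]
Tail entries: [3, 2, 1, 1, 0]
L1 error = sum of tail = 7.

7


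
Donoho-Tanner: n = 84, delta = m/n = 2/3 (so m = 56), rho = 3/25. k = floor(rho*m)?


m = 2/3*84 = 56.
rho = 3/25.
rho*m = 3/25*56 = 6.72.
k = floor(6.72) = 6.

6


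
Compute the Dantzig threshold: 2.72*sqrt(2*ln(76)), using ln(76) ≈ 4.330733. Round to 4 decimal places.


ln(76) ≈ 4.330733.
2*ln(n) ≈ 8.661466.
sqrt(2*ln(n)) ≈ sqrt(8.661466) ≈ 2.943037.
threshold ≈ 2.72*2.943037 = 8.00506064 ≈ 8.0051.

8.0051


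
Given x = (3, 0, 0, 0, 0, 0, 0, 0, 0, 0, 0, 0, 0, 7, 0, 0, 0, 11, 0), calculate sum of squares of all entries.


Non-zero entries: [(0, 3), (13, 7), (17, 11)]
Squares: [9, 49, 121]
||x||_2^2 = sum = 179.

179


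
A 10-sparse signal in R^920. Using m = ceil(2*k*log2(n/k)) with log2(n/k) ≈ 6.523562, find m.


log2(n/k) = log2(920/10) ≈ 6.523562.
2*k*log2(n/k) ≈ 2*10*6.523562 = 130.47124.
m = ceil(130.47124) = 131.

131


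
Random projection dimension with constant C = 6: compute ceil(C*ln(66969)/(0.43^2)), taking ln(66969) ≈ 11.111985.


ln(66969) ≈ 11.111985.
eps^2 = 0.43^2 = 0.1849.
C*ln(N)/eps^2 ≈ 6*11.111985/0.1849 ≈ 360.5836.
m = ceil(360.5836) = 361.

361


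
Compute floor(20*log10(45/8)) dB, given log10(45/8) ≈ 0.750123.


||x||/||e|| = 45/8.
log10(45/8) ≈ 0.750123.
20*log10(||x||/||e||) ≈ 20*0.750123 = 15.00246.
floor(15.00246) = 15.

15


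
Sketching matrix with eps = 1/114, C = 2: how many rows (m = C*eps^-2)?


1/eps = 114.
(1/eps)^2 = 12996.
m = 2*12996 = 25992.

25992


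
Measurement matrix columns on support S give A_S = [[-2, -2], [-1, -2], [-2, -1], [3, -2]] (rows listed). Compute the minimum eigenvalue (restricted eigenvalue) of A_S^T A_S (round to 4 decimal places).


A_S^T A_S = [[18, 2], [2, 13]].
trace = 31.
det = 230.
disc = trace^2 - 4*det = 961 - 4*230 = 41.
sqrt(41) ≈ 6.403124.
lam_min = (31 - sqrt(41))/2 ≈ (31 - 6.403124)/2 = 12.298438 ≈ 12.2984.

12.2984


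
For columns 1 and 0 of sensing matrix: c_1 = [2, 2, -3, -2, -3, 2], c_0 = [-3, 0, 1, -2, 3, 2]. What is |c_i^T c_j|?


Inner product: 2*-3 + 2*0 + -3*1 + -2*-2 + -3*3 + 2*2
Products: [-6, 0, -3, 4, -9, 4]
Sum = -10.
|dot| = 10.

10


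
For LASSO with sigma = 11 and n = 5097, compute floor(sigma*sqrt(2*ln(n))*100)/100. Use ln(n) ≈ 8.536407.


ln(5097) ≈ 8.536407.
2*ln(n) ≈ 17.072814.
sqrt(2*ln(n)) ≈ sqrt(17.072814) ≈ 4.131926.
lambda ≈ 11*4.131926 = 45.451186.
floor(lambda*100)/100 = 45.45.

45.45


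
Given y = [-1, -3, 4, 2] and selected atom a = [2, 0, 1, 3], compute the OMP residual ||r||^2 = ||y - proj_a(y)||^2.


a^T a = 14.
a^T y = 8.
coeff = 8/14 = 4/7.
||r||^2 = 178/7.

178/7


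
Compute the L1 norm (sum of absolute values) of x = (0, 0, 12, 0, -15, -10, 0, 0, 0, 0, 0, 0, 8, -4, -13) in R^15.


Non-zero entries: [(2, 12), (4, -15), (5, -10), (12, 8), (13, -4), (14, -13)]
Absolute values: [12, 15, 10, 8, 4, 13]
||x||_1 = sum = 62.

62


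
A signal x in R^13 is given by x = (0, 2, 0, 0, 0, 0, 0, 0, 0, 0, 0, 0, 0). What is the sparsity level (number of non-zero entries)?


Non-zero positions: [1].
Sparsity = 1.

1


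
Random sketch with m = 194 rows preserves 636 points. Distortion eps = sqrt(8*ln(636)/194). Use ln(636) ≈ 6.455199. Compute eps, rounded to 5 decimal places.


ln(636) ≈ 6.455199.
8*ln(N)/m ≈ 8*6.455199/194 ≈ 0.26619377.
eps = sqrt(0.26619377) ≈ 0.5159397 ≈ 0.51594.

0.51594


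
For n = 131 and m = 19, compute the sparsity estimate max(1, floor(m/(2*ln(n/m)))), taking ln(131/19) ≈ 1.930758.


n/m = 131/19.
ln(n/m) ≈ 1.930758.
2*ln(n/m) ≈ 3.861516.
m/(2*ln(n/m)) ≈ 19/3.861516 ≈ 4.9203.
floor = 4.
k_max = max(1, 4) = 4.

4


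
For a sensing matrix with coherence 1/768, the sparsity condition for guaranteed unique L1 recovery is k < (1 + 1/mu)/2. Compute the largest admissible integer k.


1/mu = 768.
1 + 1/mu = 769.
(1 + 1/mu)/2 = 384.5 is not an integer, so k_max = floor(384.5) = 384.

384


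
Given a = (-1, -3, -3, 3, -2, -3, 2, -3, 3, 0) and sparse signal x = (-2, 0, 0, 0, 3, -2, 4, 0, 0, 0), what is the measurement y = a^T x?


Non-zero terms: ['-1*-2', '-2*3', '-3*-2', '2*4']
Products: [2, -6, 6, 8]
y = sum = 10.

10


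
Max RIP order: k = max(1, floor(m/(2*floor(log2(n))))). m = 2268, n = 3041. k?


floor(log2(3041)) = 11.
2*11 = 22.
m/(2*floor(log2(n))) = 2268/22 ≈ 103.0909.
floor = 103.
k = max(1, 103) = 103.

103


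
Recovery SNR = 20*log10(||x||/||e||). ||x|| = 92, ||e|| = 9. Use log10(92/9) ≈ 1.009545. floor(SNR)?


||x||/||e|| = 92/9.
log10(92/9) ≈ 1.009545.
20*log10(||x||/||e||) ≈ 20*1.009545 = 20.1909.
floor(20.1909) = 20.

20


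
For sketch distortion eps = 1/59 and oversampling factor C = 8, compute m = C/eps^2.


1/eps = 59.
(1/eps)^2 = 3481.
m = 8*3481 = 27848.

27848


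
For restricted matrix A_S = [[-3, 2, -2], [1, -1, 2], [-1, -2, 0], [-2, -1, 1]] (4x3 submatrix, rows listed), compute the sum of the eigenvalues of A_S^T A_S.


Sum of eigenvalues of A_S^T A_S = trace(A_S^T A_S) = sum of squared column norms of A_S.
A_S^T A_S diagonal: [15, 10, 9].
trace = 15 + 10 + 9 = 34.

34


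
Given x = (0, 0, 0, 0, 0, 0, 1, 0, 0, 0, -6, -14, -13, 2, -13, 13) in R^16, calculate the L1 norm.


Non-zero entries: [(6, 1), (10, -6), (11, -14), (12, -13), (13, 2), (14, -13), (15, 13)]
Absolute values: [1, 6, 14, 13, 2, 13, 13]
||x||_1 = sum = 62.

62


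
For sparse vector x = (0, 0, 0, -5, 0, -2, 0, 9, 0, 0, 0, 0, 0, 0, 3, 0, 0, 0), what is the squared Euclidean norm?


Non-zero entries: [(3, -5), (5, -2), (7, 9), (14, 3)]
Squares: [25, 4, 81, 9]
||x||_2^2 = sum = 119.

119


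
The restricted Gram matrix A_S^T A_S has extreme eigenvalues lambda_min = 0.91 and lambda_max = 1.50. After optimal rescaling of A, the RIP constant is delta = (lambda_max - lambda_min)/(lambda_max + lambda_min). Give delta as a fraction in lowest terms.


lambda_max - lambda_min = 1.50 - 0.91 = 0.59.
lambda_max + lambda_min = 1.50 + 0.91 = 2.41.
delta = 0.59/2.41 = 59/241.

59/241


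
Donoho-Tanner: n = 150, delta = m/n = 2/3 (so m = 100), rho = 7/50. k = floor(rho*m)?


m = 2/3*150 = 100.
rho = 7/50.
rho*m = 7/50*100 = 14.
k = floor(14) = 14.

14


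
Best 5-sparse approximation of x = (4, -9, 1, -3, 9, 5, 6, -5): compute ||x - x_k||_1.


Sorted |x_i| descending: [9, 9, 6, 5, 5, 4, 3, 1]
Keep top 5: [9, 9, 6, 5, 5]
Tail entries: [4, 3, 1]
L1 error = sum of tail = 8.

8


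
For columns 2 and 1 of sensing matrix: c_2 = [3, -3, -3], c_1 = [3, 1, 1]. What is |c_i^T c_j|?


Inner product: 3*3 + -3*1 + -3*1
Products: [9, -3, -3]
Sum = 3.
|dot| = 3.

3


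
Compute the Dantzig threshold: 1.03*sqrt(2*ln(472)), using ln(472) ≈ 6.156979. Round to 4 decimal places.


ln(472) ≈ 6.156979.
2*ln(n) ≈ 12.313958.
sqrt(2*ln(n)) ≈ sqrt(12.313958) ≈ 3.509125.
threshold ≈ 1.03*3.509125 = 3.61439875 ≈ 3.6144.

3.6144


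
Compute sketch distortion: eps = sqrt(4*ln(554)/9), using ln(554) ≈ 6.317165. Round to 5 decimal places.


ln(554) ≈ 6.317165.
4*ln(N)/m ≈ 4*6.317165/9 ≈ 2.80762889.
eps = sqrt(2.80762889) ≈ 1.6755981 ≈ 1.67560.

1.67560


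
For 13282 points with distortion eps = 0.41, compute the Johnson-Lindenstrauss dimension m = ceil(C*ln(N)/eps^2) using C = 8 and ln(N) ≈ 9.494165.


ln(13282) ≈ 9.494165.
eps^2 = 0.41^2 = 0.1681.
C*ln(N)/eps^2 ≈ 8*9.494165/0.1681 ≈ 451.8341.
m = ceil(451.8341) = 452.

452


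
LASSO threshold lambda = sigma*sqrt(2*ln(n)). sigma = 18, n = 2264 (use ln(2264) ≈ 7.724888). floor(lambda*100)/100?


ln(2264) ≈ 7.724888.
2*ln(n) ≈ 15.449776.
sqrt(2*ln(n)) ≈ sqrt(15.449776) ≈ 3.93062.
lambda ≈ 18*3.93062 = 70.75116.
floor(lambda*100)/100 = 70.75.

70.75


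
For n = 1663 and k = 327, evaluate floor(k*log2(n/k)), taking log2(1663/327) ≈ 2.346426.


log2(n/k) = log2(1663/327) ≈ 2.346426.
k*log2(n/k) ≈ 327*2.346426 = 767.281302.
floor(767.281302) = 767.

767


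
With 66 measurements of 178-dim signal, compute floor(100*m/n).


100*m/n = 100*66/178 ≈ 37.0787.
floor = 37.

37


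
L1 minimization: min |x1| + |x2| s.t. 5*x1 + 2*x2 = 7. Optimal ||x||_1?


Axis intercepts:
  x1 = 7/5, x2 = 0: L1 = 7/5
  x1 = 0, x2 = 7/2: L1 = 7/2
x* = (7/5, 0)
||x*||_1 = 7/5.

7/5


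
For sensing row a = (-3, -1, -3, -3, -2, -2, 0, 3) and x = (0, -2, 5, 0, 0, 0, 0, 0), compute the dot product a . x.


Non-zero terms: ['-1*-2', '-3*5']
Products: [2, -15]
y = sum = -13.

-13


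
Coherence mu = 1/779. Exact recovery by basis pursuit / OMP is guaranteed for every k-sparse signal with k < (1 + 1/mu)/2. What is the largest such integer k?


1/mu = 779.
1 + 1/mu = 780.
(1 + 1/mu)/2 = 390 is an integer and the inequality is strict, so k_max = 390 - 1 = 389.

389


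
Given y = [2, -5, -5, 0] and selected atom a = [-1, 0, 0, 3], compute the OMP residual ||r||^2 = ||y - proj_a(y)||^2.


a^T a = 10.
a^T y = -2.
coeff = -2/10 = -1/5.
||r||^2 = 268/5.

268/5


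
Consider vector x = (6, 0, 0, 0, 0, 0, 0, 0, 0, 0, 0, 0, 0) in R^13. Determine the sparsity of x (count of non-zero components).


Non-zero positions: [0].
Sparsity = 1.

1


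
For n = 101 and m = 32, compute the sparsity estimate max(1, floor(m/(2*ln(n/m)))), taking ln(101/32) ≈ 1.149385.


n/m = 101/32.
ln(n/m) ≈ 1.149385.
2*ln(n/m) ≈ 2.29877.
m/(2*ln(n/m)) ≈ 32/2.29877 ≈ 13.9205.
floor = 13.
k_max = max(1, 13) = 13.

13


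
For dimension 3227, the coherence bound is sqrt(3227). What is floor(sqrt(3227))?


56^2 = 3136 <= 3227 < 3249 = 57^2, so 56 <= sqrt(3227) < 57.
floor(sqrt(3227)) = 56.

56


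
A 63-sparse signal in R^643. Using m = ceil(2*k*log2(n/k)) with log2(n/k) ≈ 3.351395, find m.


log2(n/k) = log2(643/63) ≈ 3.351395.
2*k*log2(n/k) ≈ 2*63*3.351395 = 422.27577.
m = ceil(422.27577) = 423.

423


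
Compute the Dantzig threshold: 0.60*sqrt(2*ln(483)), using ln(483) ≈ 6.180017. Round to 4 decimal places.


ln(483) ≈ 6.180017.
2*ln(n) ≈ 12.360034.
sqrt(2*ln(n)) ≈ sqrt(12.360034) ≈ 3.515684.
threshold ≈ 0.60*3.515684 = 2.1094104 ≈ 2.1094.

2.1094


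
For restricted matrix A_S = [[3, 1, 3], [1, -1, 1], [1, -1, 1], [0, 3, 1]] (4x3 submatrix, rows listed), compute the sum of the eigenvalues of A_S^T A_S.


Sum of eigenvalues of A_S^T A_S = trace(A_S^T A_S) = sum of squared column norms of A_S.
A_S^T A_S diagonal: [11, 12, 12].
trace = 11 + 12 + 12 = 35.

35


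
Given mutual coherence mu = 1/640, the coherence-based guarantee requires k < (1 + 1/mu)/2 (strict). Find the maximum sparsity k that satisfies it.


1/mu = 640.
1 + 1/mu = 641.
(1 + 1/mu)/2 = 320.5 is not an integer, so k_max = floor(320.5) = 320.

320


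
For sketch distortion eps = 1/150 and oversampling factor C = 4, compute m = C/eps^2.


1/eps = 150.
(1/eps)^2 = 22500.
m = 4*22500 = 90000.

90000


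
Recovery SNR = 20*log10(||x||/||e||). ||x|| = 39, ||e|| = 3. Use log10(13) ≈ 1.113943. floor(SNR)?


||x||/||e|| = 39/3 = 13.
log10(13) ≈ 1.113943.
20*log10(||x||/||e||) ≈ 20*1.113943 = 22.27886.
floor(22.27886) = 22.

22


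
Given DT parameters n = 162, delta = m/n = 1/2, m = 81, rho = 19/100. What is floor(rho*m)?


m = 1/2*162 = 81.
rho = 19/100.
rho*m = 19/100*81 = 15.39.
k = floor(15.39) = 15.

15


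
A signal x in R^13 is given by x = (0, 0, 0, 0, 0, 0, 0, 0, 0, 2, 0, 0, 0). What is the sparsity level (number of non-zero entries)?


Non-zero positions: [9].
Sparsity = 1.

1


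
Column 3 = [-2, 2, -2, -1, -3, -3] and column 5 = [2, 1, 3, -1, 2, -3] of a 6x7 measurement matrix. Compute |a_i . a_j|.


Inner product: -2*2 + 2*1 + -2*3 + -1*-1 + -3*2 + -3*-3
Products: [-4, 2, -6, 1, -6, 9]
Sum = -4.
|dot| = 4.

4


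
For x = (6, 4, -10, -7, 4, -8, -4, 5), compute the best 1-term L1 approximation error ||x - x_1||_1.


Sorted |x_i| descending: [10, 8, 7, 6, 5, 4, 4, 4]
Keep top 1: [10]
Tail entries: [8, 7, 6, 5, 4, 4, 4]
L1 error = sum of tail = 38.

38


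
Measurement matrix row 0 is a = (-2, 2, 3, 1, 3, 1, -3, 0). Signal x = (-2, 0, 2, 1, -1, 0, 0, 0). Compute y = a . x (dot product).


Non-zero terms: ['-2*-2', '3*2', '1*1', '3*-1']
Products: [4, 6, 1, -3]
y = sum = 8.

8


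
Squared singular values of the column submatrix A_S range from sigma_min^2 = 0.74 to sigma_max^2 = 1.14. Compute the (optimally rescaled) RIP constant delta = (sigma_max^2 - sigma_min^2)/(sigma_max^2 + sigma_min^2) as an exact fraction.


lambda_max - lambda_min = 1.14 - 0.74 = 0.40.
lambda_max + lambda_min = 1.14 + 0.74 = 1.88.
delta = 0.40/1.88 = 40/188 = 10/47.

10/47


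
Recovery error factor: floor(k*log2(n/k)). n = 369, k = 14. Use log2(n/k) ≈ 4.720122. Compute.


log2(n/k) = log2(369/14) ≈ 4.720122.
k*log2(n/k) ≈ 14*4.720122 = 66.081708.
floor(66.081708) = 66.

66


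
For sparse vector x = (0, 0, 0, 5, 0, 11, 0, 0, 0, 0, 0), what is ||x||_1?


Non-zero entries: [(3, 5), (5, 11)]
Absolute values: [5, 11]
||x||_1 = sum = 16.

16
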